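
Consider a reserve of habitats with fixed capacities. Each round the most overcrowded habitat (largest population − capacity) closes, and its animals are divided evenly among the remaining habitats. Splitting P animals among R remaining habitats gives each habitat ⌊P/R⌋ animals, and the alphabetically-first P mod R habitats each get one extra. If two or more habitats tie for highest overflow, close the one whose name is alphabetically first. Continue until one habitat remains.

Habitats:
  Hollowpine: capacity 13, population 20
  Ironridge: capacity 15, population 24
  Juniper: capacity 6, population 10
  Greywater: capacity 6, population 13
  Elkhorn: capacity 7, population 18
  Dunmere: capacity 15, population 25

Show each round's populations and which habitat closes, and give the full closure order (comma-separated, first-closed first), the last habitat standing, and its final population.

Round 1: Dunmere=25 Elkhorn=18 Greywater=13 Hollowpine=20 Ironridge=24 Juniper=10 → close Elkhorn (overflow 11)
  18÷5 = 3 each, +1 to first 3
Round 2: Dunmere=29 Greywater=17 Hollowpine=24 Ironridge=27 Juniper=13 → close Dunmere (overflow 14)
  29÷4 = 7 each, +1 to first 1
Round 3: Greywater=25 Hollowpine=31 Ironridge=34 Juniper=20 → close Greywater (overflow 19)
  25÷3 = 8 each, +1 to first 1
Round 4: Hollowpine=40 Ironridge=42 Juniper=28 → close Hollowpine (overflow 27)
  40÷2 = 20 each, +1 to first 0
Round 5: Ironridge=62 Juniper=48 → close Ironridge (overflow 47)
  62÷1 = 62 each, +1 to first 0

Closure order: Elkhorn, Dunmere, Greywater, Hollowpine, Ironridge
Last habitat: Juniper with 110 animals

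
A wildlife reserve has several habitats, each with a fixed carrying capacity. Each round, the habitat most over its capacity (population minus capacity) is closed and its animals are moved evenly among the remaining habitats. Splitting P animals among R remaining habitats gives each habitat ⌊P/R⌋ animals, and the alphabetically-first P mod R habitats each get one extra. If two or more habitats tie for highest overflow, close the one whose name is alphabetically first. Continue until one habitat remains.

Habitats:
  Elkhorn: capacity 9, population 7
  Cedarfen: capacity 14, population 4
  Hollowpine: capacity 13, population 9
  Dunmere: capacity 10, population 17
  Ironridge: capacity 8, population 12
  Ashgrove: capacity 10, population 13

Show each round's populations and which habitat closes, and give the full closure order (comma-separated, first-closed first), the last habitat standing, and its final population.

Round 1: Ashgrove=13 Cedarfen=4 Dunmere=17 Elkhorn=7 Hollowpine=9 Ironridge=12 → close Dunmere (overflow 7)
  17÷5 = 3 each, +1 to first 2
Round 2: Ashgrove=17 Cedarfen=8 Elkhorn=10 Hollowpine=12 Ironridge=15 → close Ashgrove (overflow 7)
  17÷4 = 4 each, +1 to first 1
Round 3: Cedarfen=13 Elkhorn=14 Hollowpine=16 Ironridge=19 → close Ironridge (overflow 11)
  19÷3 = 6 each, +1 to first 1
Round 4: Cedarfen=20 Elkhorn=20 Hollowpine=22 → close Elkhorn (overflow 11)
  20÷2 = 10 each, +1 to first 0
Round 5: Cedarfen=30 Hollowpine=32 → close Hollowpine (overflow 19)
  32÷1 = 32 each, +1 to first 0

Closure order: Dunmere, Ashgrove, Ironridge, Elkhorn, Hollowpine
Last habitat: Cedarfen with 62 animals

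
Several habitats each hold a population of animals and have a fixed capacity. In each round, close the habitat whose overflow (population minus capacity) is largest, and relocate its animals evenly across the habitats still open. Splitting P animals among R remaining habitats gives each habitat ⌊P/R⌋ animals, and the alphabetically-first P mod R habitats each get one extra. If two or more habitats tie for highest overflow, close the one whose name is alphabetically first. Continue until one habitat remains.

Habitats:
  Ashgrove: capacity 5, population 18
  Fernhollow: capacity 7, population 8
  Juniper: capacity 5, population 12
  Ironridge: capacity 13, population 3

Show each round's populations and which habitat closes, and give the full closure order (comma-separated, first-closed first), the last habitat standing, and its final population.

Round 1: Ashgrove=18 Fernhollow=8 Ironridge=3 Juniper=12 → close Ashgrove (overflow 13)
  18÷3 = 6 each, +1 to first 0
Round 2: Fernhollow=14 Ironridge=9 Juniper=18 → close Juniper (overflow 13)
  18÷2 = 9 each, +1 to first 0
Round 3: Fernhollow=23 Ironridge=18 → close Fernhollow (overflow 16)
  23÷1 = 23 each, +1 to first 0

Closure order: Ashgrove, Juniper, Fernhollow
Last habitat: Ironridge with 41 animals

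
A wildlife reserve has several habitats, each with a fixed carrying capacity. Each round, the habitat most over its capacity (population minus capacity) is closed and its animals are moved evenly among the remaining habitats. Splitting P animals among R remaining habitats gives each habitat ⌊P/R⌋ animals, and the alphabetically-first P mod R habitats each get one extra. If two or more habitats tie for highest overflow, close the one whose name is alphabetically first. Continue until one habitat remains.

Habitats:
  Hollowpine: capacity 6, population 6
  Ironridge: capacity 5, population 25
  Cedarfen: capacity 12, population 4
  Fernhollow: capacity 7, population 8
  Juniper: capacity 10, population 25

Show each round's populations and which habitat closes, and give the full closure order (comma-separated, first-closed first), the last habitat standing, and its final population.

Closure order: Ironridge, Juniper, Fernhollow, Hollowpine
Last habitat: Cedarfen with 68 animals

Round 1: Cedarfen=4 Fernhollow=8 Hollowpine=6 Ironridge=25 Juniper=25 → close Ironridge (overflow 20)
  25÷4 = 6 each, +1 to first 1
Round 2: Cedarfen=11 Fernhollow=14 Hollowpine=12 Juniper=31 → close Juniper (overflow 21)
  31÷3 = 10 each, +1 to first 1
Round 3: Cedarfen=22 Fernhollow=24 Hollowpine=22 → close Fernhollow (overflow 17)
  24÷2 = 12 each, +1 to first 0
Round 4: Cedarfen=34 Hollowpine=34 → close Hollowpine (overflow 28)
  34÷1 = 34 each, +1 to first 0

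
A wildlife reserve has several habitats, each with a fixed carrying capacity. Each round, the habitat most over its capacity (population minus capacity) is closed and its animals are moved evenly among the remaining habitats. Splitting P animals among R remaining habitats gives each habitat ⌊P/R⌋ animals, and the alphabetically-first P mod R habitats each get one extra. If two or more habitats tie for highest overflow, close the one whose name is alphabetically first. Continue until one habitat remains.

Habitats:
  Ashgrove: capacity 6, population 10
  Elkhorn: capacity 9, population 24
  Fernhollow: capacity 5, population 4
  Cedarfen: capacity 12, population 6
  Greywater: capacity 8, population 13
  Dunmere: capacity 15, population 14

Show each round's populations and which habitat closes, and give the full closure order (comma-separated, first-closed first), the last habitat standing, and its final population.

Round 1: Ashgrove=10 Cedarfen=6 Dunmere=14 Elkhorn=24 Fernhollow=4 Greywater=13 → close Elkhorn (overflow 15)
  24÷5 = 4 each, +1 to first 4
Round 2: Ashgrove=15 Cedarfen=11 Dunmere=19 Fernhollow=9 Greywater=17 → close Ashgrove (overflow 9)
  15÷4 = 3 each, +1 to first 3
Round 3: Cedarfen=15 Dunmere=23 Fernhollow=13 Greywater=20 → close Greywater (overflow 12)
  20÷3 = 6 each, +1 to first 2
Round 4: Cedarfen=22 Dunmere=30 Fernhollow=19 → close Dunmere (overflow 15)
  30÷2 = 15 each, +1 to first 0
Round 5: Cedarfen=37 Fernhollow=34 → close Fernhollow (overflow 29)
  34÷1 = 34 each, +1 to first 0

Closure order: Elkhorn, Ashgrove, Greywater, Dunmere, Fernhollow
Last habitat: Cedarfen with 71 animals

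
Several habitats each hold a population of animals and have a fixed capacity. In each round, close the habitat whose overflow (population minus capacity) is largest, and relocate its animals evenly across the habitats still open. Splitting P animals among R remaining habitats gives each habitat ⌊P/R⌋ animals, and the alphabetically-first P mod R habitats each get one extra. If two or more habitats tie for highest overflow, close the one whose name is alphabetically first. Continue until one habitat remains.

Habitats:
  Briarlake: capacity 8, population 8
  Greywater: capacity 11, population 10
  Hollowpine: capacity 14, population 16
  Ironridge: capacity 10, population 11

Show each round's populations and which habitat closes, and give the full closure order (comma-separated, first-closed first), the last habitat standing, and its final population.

Round 1: Briarlake=8 Greywater=10 Hollowpine=16 Ironridge=11 → close Hollowpine (overflow 2)
  16÷3 = 5 each, +1 to first 1
Round 2: Briarlake=14 Greywater=15 Ironridge=16 → close Briarlake (overflow 6)
  14÷2 = 7 each, +1 to first 0
Round 3: Greywater=22 Ironridge=23 → close Ironridge (overflow 13)
  23÷1 = 23 each, +1 to first 0

Closure order: Hollowpine, Briarlake, Ironridge
Last habitat: Greywater with 45 animals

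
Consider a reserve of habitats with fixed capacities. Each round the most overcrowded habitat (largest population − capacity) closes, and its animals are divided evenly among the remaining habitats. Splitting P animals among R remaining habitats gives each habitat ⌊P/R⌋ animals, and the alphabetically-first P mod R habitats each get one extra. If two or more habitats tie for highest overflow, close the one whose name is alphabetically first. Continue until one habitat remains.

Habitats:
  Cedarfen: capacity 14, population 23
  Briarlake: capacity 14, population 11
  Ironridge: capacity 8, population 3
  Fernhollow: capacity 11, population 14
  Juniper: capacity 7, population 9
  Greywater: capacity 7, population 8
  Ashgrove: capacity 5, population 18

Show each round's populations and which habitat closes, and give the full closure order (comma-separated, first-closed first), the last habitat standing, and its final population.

Round 1: Ashgrove=18 Briarlake=11 Cedarfen=23 Fernhollow=14 Greywater=8 Ironridge=3 Juniper=9 → close Ashgrove (overflow 13)
  18÷6 = 3 each, +1 to first 0
Round 2: Briarlake=14 Cedarfen=26 Fernhollow=17 Greywater=11 Ironridge=6 Juniper=12 → close Cedarfen (overflow 12)
  26÷5 = 5 each, +1 to first 1
Round 3: Briarlake=20 Fernhollow=22 Greywater=16 Ironridge=11 Juniper=17 → close Fernhollow (overflow 11)
  22÷4 = 5 each, +1 to first 2
Round 4: Briarlake=26 Greywater=22 Ironridge=16 Juniper=22 → close Greywater (overflow 15)
  22÷3 = 7 each, +1 to first 1
Round 5: Briarlake=34 Ironridge=23 Juniper=29 → close Juniper (overflow 22)
  29÷2 = 14 each, +1 to first 1
Round 6: Briarlake=49 Ironridge=37 → close Briarlake (overflow 35)
  49÷1 = 49 each, +1 to first 0

Closure order: Ashgrove, Cedarfen, Fernhollow, Greywater, Juniper, Briarlake
Last habitat: Ironridge with 86 animals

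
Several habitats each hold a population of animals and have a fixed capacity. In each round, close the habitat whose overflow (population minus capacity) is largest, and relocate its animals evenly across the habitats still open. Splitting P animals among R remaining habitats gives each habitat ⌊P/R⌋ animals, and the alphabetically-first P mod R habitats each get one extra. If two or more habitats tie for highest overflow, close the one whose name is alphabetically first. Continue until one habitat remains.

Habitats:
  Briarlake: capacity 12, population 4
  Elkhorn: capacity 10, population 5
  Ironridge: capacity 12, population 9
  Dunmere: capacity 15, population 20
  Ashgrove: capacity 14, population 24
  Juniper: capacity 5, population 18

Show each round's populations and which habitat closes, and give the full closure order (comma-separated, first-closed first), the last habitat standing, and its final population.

Closure order: Juniper, Ashgrove, Dunmere, Ironridge, Briarlake
Last habitat: Elkhorn with 80 animals

Round 1: Ashgrove=24 Briarlake=4 Dunmere=20 Elkhorn=5 Ironridge=9 Juniper=18 → close Juniper (overflow 13)
  18÷5 = 3 each, +1 to first 3
Round 2: Ashgrove=28 Briarlake=8 Dunmere=24 Elkhorn=8 Ironridge=12 → close Ashgrove (overflow 14)
  28÷4 = 7 each, +1 to first 0
Round 3: Briarlake=15 Dunmere=31 Elkhorn=15 Ironridge=19 → close Dunmere (overflow 16)
  31÷3 = 10 each, +1 to first 1
Round 4: Briarlake=26 Elkhorn=25 Ironridge=29 → close Ironridge (overflow 17)
  29÷2 = 14 each, +1 to first 1
Round 5: Briarlake=41 Elkhorn=39 → close Briarlake (overflow 29)
  41÷1 = 41 each, +1 to first 0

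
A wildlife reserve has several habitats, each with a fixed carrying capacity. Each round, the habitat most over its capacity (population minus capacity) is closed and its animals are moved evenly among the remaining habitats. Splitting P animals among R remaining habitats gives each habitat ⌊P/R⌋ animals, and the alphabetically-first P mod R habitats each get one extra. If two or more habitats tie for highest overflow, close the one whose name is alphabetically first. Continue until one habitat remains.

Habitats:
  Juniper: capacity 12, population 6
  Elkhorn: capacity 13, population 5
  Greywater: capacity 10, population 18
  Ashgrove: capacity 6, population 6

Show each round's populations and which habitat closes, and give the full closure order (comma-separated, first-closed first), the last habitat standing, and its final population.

Round 1: Ashgrove=6 Elkhorn=5 Greywater=18 Juniper=6 → close Greywater (overflow 8)
  18÷3 = 6 each, +1 to first 0
Round 2: Ashgrove=12 Elkhorn=11 Juniper=12 → close Ashgrove (overflow 6)
  12÷2 = 6 each, +1 to first 0
Round 3: Elkhorn=17 Juniper=18 → close Juniper (overflow 6)
  18÷1 = 18 each, +1 to first 0

Closure order: Greywater, Ashgrove, Juniper
Last habitat: Elkhorn with 35 animals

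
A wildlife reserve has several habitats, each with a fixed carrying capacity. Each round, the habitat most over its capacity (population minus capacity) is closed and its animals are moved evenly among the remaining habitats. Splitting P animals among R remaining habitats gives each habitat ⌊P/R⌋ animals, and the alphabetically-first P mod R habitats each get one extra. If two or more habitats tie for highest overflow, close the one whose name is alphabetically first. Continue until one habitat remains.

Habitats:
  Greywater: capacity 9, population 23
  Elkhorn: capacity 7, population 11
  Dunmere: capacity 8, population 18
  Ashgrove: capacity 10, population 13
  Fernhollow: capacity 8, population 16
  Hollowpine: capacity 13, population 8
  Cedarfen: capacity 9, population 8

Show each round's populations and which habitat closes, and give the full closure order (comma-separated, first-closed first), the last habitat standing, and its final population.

Closure order: Greywater, Dunmere, Fernhollow, Ashgrove, Elkhorn, Cedarfen
Last habitat: Hollowpine with 97 animals

Round 1: Ashgrove=13 Cedarfen=8 Dunmere=18 Elkhorn=11 Fernhollow=16 Greywater=23 Hollowpine=8 → close Greywater (overflow 14)
  23÷6 = 3 each, +1 to first 5
Round 2: Ashgrove=17 Cedarfen=12 Dunmere=22 Elkhorn=15 Fernhollow=20 Hollowpine=11 → close Dunmere (overflow 14)
  22÷5 = 4 each, +1 to first 2
Round 3: Ashgrove=22 Cedarfen=17 Elkhorn=19 Fernhollow=24 Hollowpine=15 → close Fernhollow (overflow 16)
  24÷4 = 6 each, +1 to first 0
Round 4: Ashgrove=28 Cedarfen=23 Elkhorn=25 Hollowpine=21 → close Ashgrove (overflow 18)
  28÷3 = 9 each, +1 to first 1
Round 5: Cedarfen=33 Elkhorn=34 Hollowpine=30 → close Elkhorn (overflow 27)
  34÷2 = 17 each, +1 to first 0
Round 6: Cedarfen=50 Hollowpine=47 → close Cedarfen (overflow 41)
  50÷1 = 50 each, +1 to first 0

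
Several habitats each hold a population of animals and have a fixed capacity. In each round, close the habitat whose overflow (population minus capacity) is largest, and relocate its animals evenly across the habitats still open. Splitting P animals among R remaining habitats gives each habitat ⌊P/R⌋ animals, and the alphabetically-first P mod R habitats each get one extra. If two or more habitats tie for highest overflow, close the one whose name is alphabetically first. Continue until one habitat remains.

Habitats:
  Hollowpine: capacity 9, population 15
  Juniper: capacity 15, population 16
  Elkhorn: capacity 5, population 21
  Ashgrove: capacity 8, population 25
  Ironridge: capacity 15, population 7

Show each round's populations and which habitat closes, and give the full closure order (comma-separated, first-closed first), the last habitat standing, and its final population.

Round 1: Ashgrove=25 Elkhorn=21 Hollowpine=15 Ironridge=7 Juniper=16 → close Ashgrove (overflow 17)
  25÷4 = 6 each, +1 to first 1
Round 2: Elkhorn=28 Hollowpine=21 Ironridge=13 Juniper=22 → close Elkhorn (overflow 23)
  28÷3 = 9 each, +1 to first 1
Round 3: Hollowpine=31 Ironridge=22 Juniper=31 → close Hollowpine (overflow 22)
  31÷2 = 15 each, +1 to first 1
Round 4: Ironridge=38 Juniper=46 → close Juniper (overflow 31)
  46÷1 = 46 each, +1 to first 0

Closure order: Ashgrove, Elkhorn, Hollowpine, Juniper
Last habitat: Ironridge with 84 animals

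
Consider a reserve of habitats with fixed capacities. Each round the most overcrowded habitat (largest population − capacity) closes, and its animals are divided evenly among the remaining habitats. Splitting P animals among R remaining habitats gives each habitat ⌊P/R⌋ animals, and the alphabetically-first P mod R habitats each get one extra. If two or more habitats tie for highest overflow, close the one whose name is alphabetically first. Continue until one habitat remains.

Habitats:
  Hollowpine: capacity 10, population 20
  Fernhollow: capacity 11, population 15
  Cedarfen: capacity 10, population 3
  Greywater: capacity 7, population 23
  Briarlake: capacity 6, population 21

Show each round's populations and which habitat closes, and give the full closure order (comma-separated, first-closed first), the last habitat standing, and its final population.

Closure order: Greywater, Briarlake, Hollowpine, Fernhollow
Last habitat: Cedarfen with 82 animals

Round 1: Briarlake=21 Cedarfen=3 Fernhollow=15 Greywater=23 Hollowpine=20 → close Greywater (overflow 16)
  23÷4 = 5 each, +1 to first 3
Round 2: Briarlake=27 Cedarfen=9 Fernhollow=21 Hollowpine=25 → close Briarlake (overflow 21)
  27÷3 = 9 each, +1 to first 0
Round 3: Cedarfen=18 Fernhollow=30 Hollowpine=34 → close Hollowpine (overflow 24)
  34÷2 = 17 each, +1 to first 0
Round 4: Cedarfen=35 Fernhollow=47 → close Fernhollow (overflow 36)
  47÷1 = 47 each, +1 to first 0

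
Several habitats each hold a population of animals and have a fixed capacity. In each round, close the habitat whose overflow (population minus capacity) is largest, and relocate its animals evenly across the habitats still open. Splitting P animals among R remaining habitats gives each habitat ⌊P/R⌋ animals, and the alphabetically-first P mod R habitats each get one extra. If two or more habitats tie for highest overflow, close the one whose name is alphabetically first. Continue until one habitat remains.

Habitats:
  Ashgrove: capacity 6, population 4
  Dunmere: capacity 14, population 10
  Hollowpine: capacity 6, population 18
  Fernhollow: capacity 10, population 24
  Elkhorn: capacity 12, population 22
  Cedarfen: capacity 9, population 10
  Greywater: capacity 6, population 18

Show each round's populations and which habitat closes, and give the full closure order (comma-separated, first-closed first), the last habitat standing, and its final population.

Closure order: Fernhollow, Greywater, Hollowpine, Elkhorn, Cedarfen, Ashgrove
Last habitat: Dunmere with 106 animals

Round 1: Ashgrove=4 Cedarfen=10 Dunmere=10 Elkhorn=22 Fernhollow=24 Greywater=18 Hollowpine=18 → close Fernhollow (overflow 14)
  24÷6 = 4 each, +1 to first 0
Round 2: Ashgrove=8 Cedarfen=14 Dunmere=14 Elkhorn=26 Greywater=22 Hollowpine=22 → close Greywater (overflow 16)
  22÷5 = 4 each, +1 to first 2
Round 3: Ashgrove=13 Cedarfen=19 Dunmere=18 Elkhorn=30 Hollowpine=26 → close Hollowpine (overflow 20)
  26÷4 = 6 each, +1 to first 2
Round 4: Ashgrove=20 Cedarfen=26 Dunmere=24 Elkhorn=36 → close Elkhorn (overflow 24)
  36÷3 = 12 each, +1 to first 0
Round 5: Ashgrove=32 Cedarfen=38 Dunmere=36 → close Cedarfen (overflow 29)
  38÷2 = 19 each, +1 to first 0
Round 6: Ashgrove=51 Dunmere=55 → close Ashgrove (overflow 45)
  51÷1 = 51 each, +1 to first 0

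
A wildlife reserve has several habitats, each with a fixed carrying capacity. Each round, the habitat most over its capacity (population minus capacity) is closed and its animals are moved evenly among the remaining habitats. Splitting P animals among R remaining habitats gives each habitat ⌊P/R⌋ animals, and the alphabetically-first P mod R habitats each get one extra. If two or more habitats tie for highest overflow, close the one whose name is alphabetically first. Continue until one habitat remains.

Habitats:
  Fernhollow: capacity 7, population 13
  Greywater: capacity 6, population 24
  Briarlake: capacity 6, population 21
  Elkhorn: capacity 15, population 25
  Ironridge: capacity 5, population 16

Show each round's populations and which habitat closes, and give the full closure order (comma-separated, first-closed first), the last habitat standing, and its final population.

Closure order: Greywater, Briarlake, Ironridge, Elkhorn
Last habitat: Fernhollow with 99 animals

Round 1: Briarlake=21 Elkhorn=25 Fernhollow=13 Greywater=24 Ironridge=16 → close Greywater (overflow 18)
  24÷4 = 6 each, +1 to first 0
Round 2: Briarlake=27 Elkhorn=31 Fernhollow=19 Ironridge=22 → close Briarlake (overflow 21)
  27÷3 = 9 each, +1 to first 0
Round 3: Elkhorn=40 Fernhollow=28 Ironridge=31 → close Ironridge (overflow 26)
  31÷2 = 15 each, +1 to first 1
Round 4: Elkhorn=56 Fernhollow=43 → close Elkhorn (overflow 41)
  56÷1 = 56 each, +1 to first 0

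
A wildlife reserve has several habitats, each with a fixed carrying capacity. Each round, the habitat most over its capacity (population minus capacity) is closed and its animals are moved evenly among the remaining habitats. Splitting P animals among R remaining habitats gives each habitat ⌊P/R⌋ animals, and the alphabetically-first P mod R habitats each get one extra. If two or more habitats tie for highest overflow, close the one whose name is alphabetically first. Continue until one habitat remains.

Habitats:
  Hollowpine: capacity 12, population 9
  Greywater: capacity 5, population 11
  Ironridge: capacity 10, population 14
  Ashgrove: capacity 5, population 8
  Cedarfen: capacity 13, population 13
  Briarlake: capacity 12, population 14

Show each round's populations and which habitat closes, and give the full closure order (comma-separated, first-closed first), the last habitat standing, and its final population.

Closure order: Greywater, Ashgrove, Ironridge, Briarlake, Cedarfen
Last habitat: Hollowpine with 69 animals

Round 1: Ashgrove=8 Briarlake=14 Cedarfen=13 Greywater=11 Hollowpine=9 Ironridge=14 → close Greywater (overflow 6)
  11÷5 = 2 each, +1 to first 1
Round 2: Ashgrove=11 Briarlake=16 Cedarfen=15 Hollowpine=11 Ironridge=16 → close Ashgrove (overflow 6)
  11÷4 = 2 each, +1 to first 3
Round 3: Briarlake=19 Cedarfen=18 Hollowpine=14 Ironridge=18 → close Ironridge (overflow 8)
  18÷3 = 6 each, +1 to first 0
Round 4: Briarlake=25 Cedarfen=24 Hollowpine=20 → close Briarlake (overflow 13)
  25÷2 = 12 each, +1 to first 1
Round 5: Cedarfen=37 Hollowpine=32 → close Cedarfen (overflow 24)
  37÷1 = 37 each, +1 to first 0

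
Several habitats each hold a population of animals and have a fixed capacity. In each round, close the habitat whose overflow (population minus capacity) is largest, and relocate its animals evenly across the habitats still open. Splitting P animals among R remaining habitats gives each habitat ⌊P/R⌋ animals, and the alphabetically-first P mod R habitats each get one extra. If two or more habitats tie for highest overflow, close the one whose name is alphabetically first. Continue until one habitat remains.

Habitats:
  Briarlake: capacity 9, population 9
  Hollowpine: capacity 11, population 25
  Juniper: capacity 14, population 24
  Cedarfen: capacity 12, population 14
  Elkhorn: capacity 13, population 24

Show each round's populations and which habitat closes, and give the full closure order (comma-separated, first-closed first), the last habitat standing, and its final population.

Closure order: Hollowpine, Elkhorn, Juniper, Cedarfen
Last habitat: Briarlake with 96 animals

Round 1: Briarlake=9 Cedarfen=14 Elkhorn=24 Hollowpine=25 Juniper=24 → close Hollowpine (overflow 14)
  25÷4 = 6 each, +1 to first 1
Round 2: Briarlake=16 Cedarfen=20 Elkhorn=30 Juniper=30 → close Elkhorn (overflow 17)
  30÷3 = 10 each, +1 to first 0
Round 3: Briarlake=26 Cedarfen=30 Juniper=40 → close Juniper (overflow 26)
  40÷2 = 20 each, +1 to first 0
Round 4: Briarlake=46 Cedarfen=50 → close Cedarfen (overflow 38)
  50÷1 = 50 each, +1 to first 0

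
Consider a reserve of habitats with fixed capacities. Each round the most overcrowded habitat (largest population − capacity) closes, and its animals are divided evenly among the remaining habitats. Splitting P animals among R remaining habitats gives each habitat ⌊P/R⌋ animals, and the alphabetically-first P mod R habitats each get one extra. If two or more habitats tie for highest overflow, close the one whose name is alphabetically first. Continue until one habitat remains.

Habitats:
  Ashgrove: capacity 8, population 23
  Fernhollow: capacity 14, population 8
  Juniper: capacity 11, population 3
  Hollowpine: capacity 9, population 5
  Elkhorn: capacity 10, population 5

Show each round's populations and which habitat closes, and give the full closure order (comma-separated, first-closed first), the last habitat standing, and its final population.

Closure order: Ashgrove, Hollowpine, Elkhorn, Fernhollow
Last habitat: Juniper with 44 animals

Round 1: Ashgrove=23 Elkhorn=5 Fernhollow=8 Hollowpine=5 Juniper=3 → close Ashgrove (overflow 15)
  23÷4 = 5 each, +1 to first 3
Round 2: Elkhorn=11 Fernhollow=14 Hollowpine=11 Juniper=8 → close Hollowpine (overflow 2)
  11÷3 = 3 each, +1 to first 2
Round 3: Elkhorn=15 Fernhollow=18 Juniper=11 → close Elkhorn (overflow 5)
  15÷2 = 7 each, +1 to first 1
Round 4: Fernhollow=26 Juniper=18 → close Fernhollow (overflow 12)
  26÷1 = 26 each, +1 to first 0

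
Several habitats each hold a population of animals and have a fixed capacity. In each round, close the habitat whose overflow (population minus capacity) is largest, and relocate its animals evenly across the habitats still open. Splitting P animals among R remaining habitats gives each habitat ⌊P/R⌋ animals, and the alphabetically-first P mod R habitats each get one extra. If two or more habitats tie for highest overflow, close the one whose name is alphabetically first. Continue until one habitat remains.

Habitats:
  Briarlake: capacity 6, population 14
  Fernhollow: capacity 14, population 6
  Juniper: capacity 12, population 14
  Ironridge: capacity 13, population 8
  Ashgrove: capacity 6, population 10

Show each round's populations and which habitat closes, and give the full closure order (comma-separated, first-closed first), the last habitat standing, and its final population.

Closure order: Briarlake, Ashgrove, Juniper, Ironridge
Last habitat: Fernhollow with 52 animals

Round 1: Ashgrove=10 Briarlake=14 Fernhollow=6 Ironridge=8 Juniper=14 → close Briarlake (overflow 8)
  14÷4 = 3 each, +1 to first 2
Round 2: Ashgrove=14 Fernhollow=10 Ironridge=11 Juniper=17 → close Ashgrove (overflow 8)
  14÷3 = 4 each, +1 to first 2
Round 3: Fernhollow=15 Ironridge=16 Juniper=21 → close Juniper (overflow 9)
  21÷2 = 10 each, +1 to first 1
Round 4: Fernhollow=26 Ironridge=26 → close Ironridge (overflow 13)
  26÷1 = 26 each, +1 to first 0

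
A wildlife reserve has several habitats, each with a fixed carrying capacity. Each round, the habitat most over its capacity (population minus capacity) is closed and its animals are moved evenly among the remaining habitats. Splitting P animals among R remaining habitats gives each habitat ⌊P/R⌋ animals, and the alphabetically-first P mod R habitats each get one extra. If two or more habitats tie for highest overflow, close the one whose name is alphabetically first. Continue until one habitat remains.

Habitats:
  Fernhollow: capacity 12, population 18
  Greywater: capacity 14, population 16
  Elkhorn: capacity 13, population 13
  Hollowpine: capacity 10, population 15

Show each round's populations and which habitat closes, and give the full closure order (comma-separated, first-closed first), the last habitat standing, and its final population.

Closure order: Fernhollow, Hollowpine, Greywater
Last habitat: Elkhorn with 62 animals

Round 1: Elkhorn=13 Fernhollow=18 Greywater=16 Hollowpine=15 → close Fernhollow (overflow 6)
  18÷3 = 6 each, +1 to first 0
Round 2: Elkhorn=19 Greywater=22 Hollowpine=21 → close Hollowpine (overflow 11)
  21÷2 = 10 each, +1 to first 1
Round 3: Elkhorn=30 Greywater=32 → close Greywater (overflow 18)
  32÷1 = 32 each, +1 to first 0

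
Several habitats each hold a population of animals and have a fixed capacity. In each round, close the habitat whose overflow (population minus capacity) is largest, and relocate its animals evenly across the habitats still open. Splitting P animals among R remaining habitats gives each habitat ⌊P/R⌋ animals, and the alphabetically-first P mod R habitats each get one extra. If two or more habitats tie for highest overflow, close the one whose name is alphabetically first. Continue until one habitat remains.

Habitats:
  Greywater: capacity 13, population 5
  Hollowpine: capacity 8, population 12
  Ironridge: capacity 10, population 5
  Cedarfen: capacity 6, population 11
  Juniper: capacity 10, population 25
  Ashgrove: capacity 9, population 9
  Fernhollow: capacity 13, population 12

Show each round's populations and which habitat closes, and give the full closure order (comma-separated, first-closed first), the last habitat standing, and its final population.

Round 1: Ashgrove=9 Cedarfen=11 Fernhollow=12 Greywater=5 Hollowpine=12 Ironridge=5 Juniper=25 → close Juniper (overflow 15)
  25÷6 = 4 each, +1 to first 1
Round 2: Ashgrove=14 Cedarfen=15 Fernhollow=16 Greywater=9 Hollowpine=16 Ironridge=9 → close Cedarfen (overflow 9)
  15÷5 = 3 each, +1 to first 0
Round 3: Ashgrove=17 Fernhollow=19 Greywater=12 Hollowpine=19 Ironridge=12 → close Hollowpine (overflow 11)
  19÷4 = 4 each, +1 to first 3
Round 4: Ashgrove=22 Fernhollow=24 Greywater=17 Ironridge=16 → close Ashgrove (overflow 13)
  22÷3 = 7 each, +1 to first 1
Round 5: Fernhollow=32 Greywater=24 Ironridge=23 → close Fernhollow (overflow 19)
  32÷2 = 16 each, +1 to first 0
Round 6: Greywater=40 Ironridge=39 → close Ironridge (overflow 29)
  39÷1 = 39 each, +1 to first 0

Closure order: Juniper, Cedarfen, Hollowpine, Ashgrove, Fernhollow, Ironridge
Last habitat: Greywater with 79 animals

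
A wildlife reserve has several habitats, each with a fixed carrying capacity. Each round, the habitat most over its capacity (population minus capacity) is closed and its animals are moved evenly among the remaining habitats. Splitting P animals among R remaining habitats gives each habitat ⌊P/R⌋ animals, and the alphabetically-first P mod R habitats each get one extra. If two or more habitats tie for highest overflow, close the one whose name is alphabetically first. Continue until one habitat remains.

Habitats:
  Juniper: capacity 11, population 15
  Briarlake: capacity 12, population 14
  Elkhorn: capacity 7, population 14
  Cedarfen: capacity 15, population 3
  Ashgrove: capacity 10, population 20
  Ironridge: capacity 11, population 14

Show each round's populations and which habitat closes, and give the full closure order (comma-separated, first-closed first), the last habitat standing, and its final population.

Round 1: Ashgrove=20 Briarlake=14 Cedarfen=3 Elkhorn=14 Ironridge=14 Juniper=15 → close Ashgrove (overflow 10)
  20÷5 = 4 each, +1 to first 0
Round 2: Briarlake=18 Cedarfen=7 Elkhorn=18 Ironridge=18 Juniper=19 → close Elkhorn (overflow 11)
  18÷4 = 4 each, +1 to first 2
Round 3: Briarlake=23 Cedarfen=12 Ironridge=22 Juniper=23 → close Juniper (overflow 12)
  23÷3 = 7 each, +1 to first 2
Round 4: Briarlake=31 Cedarfen=20 Ironridge=29 → close Briarlake (overflow 19)
  31÷2 = 15 each, +1 to first 1
Round 5: Cedarfen=36 Ironridge=44 → close Ironridge (overflow 33)
  44÷1 = 44 each, +1 to first 0

Closure order: Ashgrove, Elkhorn, Juniper, Briarlake, Ironridge
Last habitat: Cedarfen with 80 animals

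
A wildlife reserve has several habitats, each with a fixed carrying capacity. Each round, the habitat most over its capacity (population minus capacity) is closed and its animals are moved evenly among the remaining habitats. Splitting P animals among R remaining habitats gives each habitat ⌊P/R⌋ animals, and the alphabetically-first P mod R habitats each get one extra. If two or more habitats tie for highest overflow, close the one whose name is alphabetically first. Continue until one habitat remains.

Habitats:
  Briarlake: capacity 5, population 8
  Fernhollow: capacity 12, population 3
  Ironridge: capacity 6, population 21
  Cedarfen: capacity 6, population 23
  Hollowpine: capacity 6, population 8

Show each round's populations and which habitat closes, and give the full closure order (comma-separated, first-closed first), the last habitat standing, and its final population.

Round 1: Briarlake=8 Cedarfen=23 Fernhollow=3 Hollowpine=8 Ironridge=21 → close Cedarfen (overflow 17)
  23÷4 = 5 each, +1 to first 3
Round 2: Briarlake=14 Fernhollow=9 Hollowpine=14 Ironridge=26 → close Ironridge (overflow 20)
  26÷3 = 8 each, +1 to first 2
Round 3: Briarlake=23 Fernhollow=18 Hollowpine=22 → close Briarlake (overflow 18)
  23÷2 = 11 each, +1 to first 1
Round 4: Fernhollow=30 Hollowpine=33 → close Hollowpine (overflow 27)
  33÷1 = 33 each, +1 to first 0

Closure order: Cedarfen, Ironridge, Briarlake, Hollowpine
Last habitat: Fernhollow with 63 animals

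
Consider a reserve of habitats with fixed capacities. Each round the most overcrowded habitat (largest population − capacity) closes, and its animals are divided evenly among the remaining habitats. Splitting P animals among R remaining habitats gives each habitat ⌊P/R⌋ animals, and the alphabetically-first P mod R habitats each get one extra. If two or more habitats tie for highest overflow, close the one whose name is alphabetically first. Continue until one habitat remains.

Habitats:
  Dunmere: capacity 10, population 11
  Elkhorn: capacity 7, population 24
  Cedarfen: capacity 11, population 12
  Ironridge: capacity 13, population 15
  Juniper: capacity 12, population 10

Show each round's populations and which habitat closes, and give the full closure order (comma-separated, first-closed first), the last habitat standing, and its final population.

Round 1: Cedarfen=12 Dunmere=11 Elkhorn=24 Ironridge=15 Juniper=10 → close Elkhorn (overflow 17)
  24÷4 = 6 each, +1 to first 0
Round 2: Cedarfen=18 Dunmere=17 Ironridge=21 Juniper=16 → close Ironridge (overflow 8)
  21÷3 = 7 each, +1 to first 0
Round 3: Cedarfen=25 Dunmere=24 Juniper=23 → close Cedarfen (overflow 14)
  25÷2 = 12 each, +1 to first 1
Round 4: Dunmere=37 Juniper=35 → close Dunmere (overflow 27)
  37÷1 = 37 each, +1 to first 0

Closure order: Elkhorn, Ironridge, Cedarfen, Dunmere
Last habitat: Juniper with 72 animals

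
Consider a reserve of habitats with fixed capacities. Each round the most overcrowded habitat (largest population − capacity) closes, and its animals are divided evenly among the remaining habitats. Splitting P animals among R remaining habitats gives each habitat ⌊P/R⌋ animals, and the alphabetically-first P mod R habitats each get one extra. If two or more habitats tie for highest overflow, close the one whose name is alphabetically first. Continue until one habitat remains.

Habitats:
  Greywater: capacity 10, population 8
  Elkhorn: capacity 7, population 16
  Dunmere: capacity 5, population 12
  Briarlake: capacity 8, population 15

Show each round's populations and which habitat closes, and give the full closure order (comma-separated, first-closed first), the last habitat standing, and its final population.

Closure order: Elkhorn, Briarlake, Dunmere
Last habitat: Greywater with 51 animals

Round 1: Briarlake=15 Dunmere=12 Elkhorn=16 Greywater=8 → close Elkhorn (overflow 9)
  16÷3 = 5 each, +1 to first 1
Round 2: Briarlake=21 Dunmere=17 Greywater=13 → close Briarlake (overflow 13)
  21÷2 = 10 each, +1 to first 1
Round 3: Dunmere=28 Greywater=23 → close Dunmere (overflow 23)
  28÷1 = 28 each, +1 to first 0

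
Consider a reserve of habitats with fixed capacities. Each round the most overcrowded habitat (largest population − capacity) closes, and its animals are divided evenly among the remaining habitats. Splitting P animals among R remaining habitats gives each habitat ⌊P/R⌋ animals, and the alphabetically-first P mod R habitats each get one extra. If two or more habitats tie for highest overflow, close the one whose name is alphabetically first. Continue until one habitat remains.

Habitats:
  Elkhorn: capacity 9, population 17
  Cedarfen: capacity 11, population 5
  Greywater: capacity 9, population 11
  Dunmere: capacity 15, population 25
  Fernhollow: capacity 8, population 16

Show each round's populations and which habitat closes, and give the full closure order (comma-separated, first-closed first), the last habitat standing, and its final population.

Closure order: Dunmere, Elkhorn, Fernhollow, Greywater
Last habitat: Cedarfen with 74 animals

Round 1: Cedarfen=5 Dunmere=25 Elkhorn=17 Fernhollow=16 Greywater=11 → close Dunmere (overflow 10)
  25÷4 = 6 each, +1 to first 1
Round 2: Cedarfen=12 Elkhorn=23 Fernhollow=22 Greywater=17 → close Elkhorn (overflow 14)
  23÷3 = 7 each, +1 to first 2
Round 3: Cedarfen=20 Fernhollow=30 Greywater=24 → close Fernhollow (overflow 22)
  30÷2 = 15 each, +1 to first 0
Round 4: Cedarfen=35 Greywater=39 → close Greywater (overflow 30)
  39÷1 = 39 each, +1 to first 0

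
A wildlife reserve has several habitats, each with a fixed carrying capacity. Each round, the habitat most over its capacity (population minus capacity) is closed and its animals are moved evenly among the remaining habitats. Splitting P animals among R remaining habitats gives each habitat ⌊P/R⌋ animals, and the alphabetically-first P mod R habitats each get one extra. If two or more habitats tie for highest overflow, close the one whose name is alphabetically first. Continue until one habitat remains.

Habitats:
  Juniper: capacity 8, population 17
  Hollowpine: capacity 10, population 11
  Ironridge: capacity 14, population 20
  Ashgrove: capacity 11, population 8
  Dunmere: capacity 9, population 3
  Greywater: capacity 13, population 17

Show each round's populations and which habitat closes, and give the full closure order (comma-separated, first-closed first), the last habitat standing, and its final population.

Closure order: Juniper, Ironridge, Greywater, Hollowpine, Ashgrove
Last habitat: Dunmere with 76 animals

Round 1: Ashgrove=8 Dunmere=3 Greywater=17 Hollowpine=11 Ironridge=20 Juniper=17 → close Juniper (overflow 9)
  17÷5 = 3 each, +1 to first 2
Round 2: Ashgrove=12 Dunmere=7 Greywater=20 Hollowpine=14 Ironridge=23 → close Ironridge (overflow 9)
  23÷4 = 5 each, +1 to first 3
Round 3: Ashgrove=18 Dunmere=13 Greywater=26 Hollowpine=19 → close Greywater (overflow 13)
  26÷3 = 8 each, +1 to first 2
Round 4: Ashgrove=27 Dunmere=22 Hollowpine=27 → close Hollowpine (overflow 17)
  27÷2 = 13 each, +1 to first 1
Round 5: Ashgrove=41 Dunmere=35 → close Ashgrove (overflow 30)
  41÷1 = 41 each, +1 to first 0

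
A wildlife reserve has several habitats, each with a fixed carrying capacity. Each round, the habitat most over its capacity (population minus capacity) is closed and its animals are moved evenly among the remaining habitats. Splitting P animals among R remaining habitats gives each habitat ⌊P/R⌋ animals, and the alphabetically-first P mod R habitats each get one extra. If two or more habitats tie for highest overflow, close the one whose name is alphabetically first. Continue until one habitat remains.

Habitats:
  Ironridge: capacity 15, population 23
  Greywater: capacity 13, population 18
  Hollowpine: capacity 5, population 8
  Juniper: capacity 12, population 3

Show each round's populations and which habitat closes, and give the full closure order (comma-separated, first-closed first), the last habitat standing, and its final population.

Round 1: Greywater=18 Hollowpine=8 Ironridge=23 Juniper=3 → close Ironridge (overflow 8)
  23÷3 = 7 each, +1 to first 2
Round 2: Greywater=26 Hollowpine=16 Juniper=10 → close Greywater (overflow 13)
  26÷2 = 13 each, +1 to first 0
Round 3: Hollowpine=29 Juniper=23 → close Hollowpine (overflow 24)
  29÷1 = 29 each, +1 to first 0

Closure order: Ironridge, Greywater, Hollowpine
Last habitat: Juniper with 52 animals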